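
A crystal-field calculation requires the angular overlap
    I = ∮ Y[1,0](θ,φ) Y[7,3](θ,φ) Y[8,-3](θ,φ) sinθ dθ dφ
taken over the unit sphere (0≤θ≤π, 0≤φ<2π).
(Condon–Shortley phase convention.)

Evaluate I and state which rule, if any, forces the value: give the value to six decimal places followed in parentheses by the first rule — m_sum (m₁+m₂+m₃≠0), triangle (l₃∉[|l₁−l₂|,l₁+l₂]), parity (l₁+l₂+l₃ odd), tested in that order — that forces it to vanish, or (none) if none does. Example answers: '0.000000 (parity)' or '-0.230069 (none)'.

-0.226917 (none)

Checks pass: Σm=0; 16 even; l₃=8∈[6,8].
(2·1+1)(2·7+1)(2·8+1) = 765
Δ: 0! 2! 14! / 17! → 1/2040
sum: t=0:+1/25401600 = 1/25401600
3j²(1 7 8; 0 0 0) = Δ·Π!·Σ² = 8/255  (sign +1)
sum: t=0:+1/87091200 = 1/87091200
3j²(1 7 8; 0 3 -3) = Δ·Π!·Σ² = 11/408  (sign -1)
combine: 4πI² = 765·8/255·11/408 = 11/17
take √, sign -1: I = -0.22691696
No selection rule forces the value: the integral is nonzero (none).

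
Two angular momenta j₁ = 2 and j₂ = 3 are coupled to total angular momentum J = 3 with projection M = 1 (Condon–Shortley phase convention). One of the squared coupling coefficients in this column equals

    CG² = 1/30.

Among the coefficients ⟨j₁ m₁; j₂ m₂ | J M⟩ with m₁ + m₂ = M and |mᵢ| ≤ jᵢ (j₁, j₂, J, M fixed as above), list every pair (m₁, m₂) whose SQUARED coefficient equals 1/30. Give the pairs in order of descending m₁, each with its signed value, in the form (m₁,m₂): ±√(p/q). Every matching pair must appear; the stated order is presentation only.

Admissible pairs with m₁+m₂ = M = 1: (-2,3), (-1,2), (0,1), (1,0), (2,-1)
  (m₁,m₂)=(2,-1): CG² = 2/5, CG = +√(2/5)
  (m₁,m₂)=(1,0): CG² = 1/30, CG = −√(1/30)   ← matches the target
  (m₁,m₂)=(0,1): CG² = 3/20, CG = −√(3/20)
  (m₁,m₂)=(-1,2): CG² = 1/4, CG = +√(1/4)
  (m₁,m₂)=(-2,3): CG² = 1/6, CG = +√(1/6)
Pairs with CG² = 1/30: (1,0): −√(1/30)

(1,0): −√(1/30)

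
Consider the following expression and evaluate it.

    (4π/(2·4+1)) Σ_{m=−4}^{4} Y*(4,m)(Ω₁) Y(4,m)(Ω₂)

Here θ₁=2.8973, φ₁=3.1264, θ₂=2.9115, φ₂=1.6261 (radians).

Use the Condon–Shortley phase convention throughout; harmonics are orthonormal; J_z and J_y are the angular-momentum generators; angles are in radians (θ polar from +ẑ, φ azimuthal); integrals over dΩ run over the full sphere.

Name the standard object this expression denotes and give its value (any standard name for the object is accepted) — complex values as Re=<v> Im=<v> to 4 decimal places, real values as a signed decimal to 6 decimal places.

Legendre polynomial (addition theorem), +0.543270

This sum is the spherical-harmonic addition theorem: it equals the Legendre polynomial P_l(cos γ) of the angle γ between the two directions.
Addition theorem: P_4(cos γ) = (4π/9) Σ_m Y*_{lm}(Ω₁) Y_{lm}(Ω₂), m = −4…4:
  m=-4: Y*=+0.001512-0.000092i  Y=+0.001168-0.000263i  product +0.000002-0.000001i
  m=-3: Y*=+0.017167-0.000783i  Y=-0.002388-0.014259i  product -0.000052-0.000243i
  m=-2: Y*=+0.109355-0.003324i  Y=-0.097466+0.010825i  product -0.010622+0.001508i
  m=-1: Y*=+0.398600-0.006056i  Y=+0.021113+0.381376i  product +0.010725+0.151888i
  m=+0: Y*=+0.611413-0.000000i  Y=+0.636205+0.000000i  product +0.388984+0.000000i
  m=+1: Y*=-0.398600-0.006056i  Y=-0.021113+0.381376i  product +0.010725-0.151888i
  m=+2: Y*=+0.109355+0.003324i  Y=-0.097466-0.010825i  product -0.010622-0.001508i
  m=+3: Y*=-0.017167-0.000783i  Y=+0.002388-0.014259i  product -0.000052+0.000243i
  m=+4: Y*=+0.001512+0.000092i  Y=+0.001168+0.000263i  product +0.000002+0.000001i
Σ over m = +0.389089+0.000000i; ×(4π/9) → +0.543270+0.000000i. Real part: 0.543270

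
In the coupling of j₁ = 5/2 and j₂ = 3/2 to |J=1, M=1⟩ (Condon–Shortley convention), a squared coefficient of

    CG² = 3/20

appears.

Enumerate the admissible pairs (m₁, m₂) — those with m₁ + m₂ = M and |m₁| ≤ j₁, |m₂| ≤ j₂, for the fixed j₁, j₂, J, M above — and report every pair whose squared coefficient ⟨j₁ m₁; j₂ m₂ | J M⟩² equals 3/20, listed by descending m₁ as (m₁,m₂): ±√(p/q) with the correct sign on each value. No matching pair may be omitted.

Admissible pairs with m₁+m₂ = M = 1: (-1/2,3/2), (1/2,1/2), (3/2,-1/2), (5/2,-3/2)
  (m₁,m₂)=(5/2,-3/2): CG² = 1/2, CG = +√(1/2)
  (m₁,m₂)=(3/2,-1/2): CG² = 3/10, CG = −√(3/10)
  (m₁,m₂)=(1/2,1/2): CG² = 3/20, CG = +√(3/20)   ← matches the target
  (m₁,m₂)=(-1/2,3/2): CG² = 1/20, CG = −√(1/20)
Pairs with CG² = 3/20: (1/2,1/2): +√(3/20)

(1/2,1/2): +√(3/20)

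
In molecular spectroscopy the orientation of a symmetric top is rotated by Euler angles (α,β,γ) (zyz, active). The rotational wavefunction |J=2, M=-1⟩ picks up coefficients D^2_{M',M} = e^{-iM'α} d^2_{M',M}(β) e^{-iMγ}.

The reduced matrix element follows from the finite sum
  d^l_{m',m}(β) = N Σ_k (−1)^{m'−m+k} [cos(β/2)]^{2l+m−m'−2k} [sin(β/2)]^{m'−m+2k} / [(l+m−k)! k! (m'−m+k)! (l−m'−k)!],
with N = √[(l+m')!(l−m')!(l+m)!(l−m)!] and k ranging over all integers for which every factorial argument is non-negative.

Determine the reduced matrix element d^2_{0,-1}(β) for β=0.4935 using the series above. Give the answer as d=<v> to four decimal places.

d=-0.5109

d^2_{0,-1}(β=0.4935) via the finite sum:
c=cos(0.493500/2)=0.969711, s=sin(0.493500/2)=0.244254; N=√[2·2·1·6]=4.898979
k: max(0,(-1)−(0))=0 … min(2+(-1),2−(0))=1
  k=0: (−1)^1·4.8990/(2)·0.9697^3·0.2443^1 = -0.545562
  k=1: (−1)^2·4.8990/(2)·0.9697^1·0.2443^3 = +0.034613
d^2_{0,-1}(0.4935) = -0.545562 +0.034613 = -0.510949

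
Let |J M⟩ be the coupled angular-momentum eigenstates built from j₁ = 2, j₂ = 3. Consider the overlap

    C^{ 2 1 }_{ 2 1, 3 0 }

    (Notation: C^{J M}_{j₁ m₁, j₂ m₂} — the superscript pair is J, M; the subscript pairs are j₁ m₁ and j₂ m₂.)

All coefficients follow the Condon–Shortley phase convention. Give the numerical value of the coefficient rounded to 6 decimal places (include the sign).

−√(2/7) ≈ -0.534522

j₁+j₂−J=3  J+j₁−j₂=1  J−j₁+j₂=3  j₁+j₂+J+1=8
(j₁±m₁, j₂±m₂, J±M) = (3,1,3,3,3,1)
P² = 81/14
sum k=0..1:
  [0] +1/36 = 1/36
  [1] −1/4 = -1/4
S = -2/9
C² = P²·S² = 2/7 ; C = -0.534522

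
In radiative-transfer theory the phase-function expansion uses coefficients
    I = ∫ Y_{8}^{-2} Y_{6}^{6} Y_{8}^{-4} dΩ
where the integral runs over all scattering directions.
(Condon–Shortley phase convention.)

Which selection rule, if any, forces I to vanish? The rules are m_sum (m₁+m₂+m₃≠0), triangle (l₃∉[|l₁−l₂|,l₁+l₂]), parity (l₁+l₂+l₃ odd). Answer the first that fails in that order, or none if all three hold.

Σmᵢ = 0  ✓
l₃∈[|l₁−l₂|,l₁+l₂]=[2,14], have l₃=8  ✓
Σlᵢ = 22 ⇒ even  ✓

none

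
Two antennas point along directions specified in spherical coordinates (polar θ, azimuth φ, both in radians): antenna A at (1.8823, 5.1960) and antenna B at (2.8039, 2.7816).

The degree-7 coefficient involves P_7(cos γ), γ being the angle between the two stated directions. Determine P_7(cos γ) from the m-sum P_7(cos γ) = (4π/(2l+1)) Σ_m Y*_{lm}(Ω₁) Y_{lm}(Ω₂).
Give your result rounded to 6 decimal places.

Addition theorem: P_7(cos γ) = (4π/15) Σ_m Y*_{lm}(Ω₁) Y_{lm}(Ω₂), m = −7…7:
  term(m=-7) = -0.00003 - 0.00007j   from Y*(Ω₁)=0.08542 - 0.34359j, Y(Ω₂)=0.00018 - 0.00013j
  term(m=-6) = -0.00034 + 0.00094j   from Y*(Ω₁)=-0.41432 + 0.10136j, Y(Ω₂)=0.00130 - 0.00194j
  term(m=-5) = 0.00086 - 0.00047j   from Y*(Ω₁)=0.04198 + 0.04753j, Y(Ω₂)=0.00352 - 0.01508j
  term(m=-4) = 0.02286 + 0.00542j   from Y*(Ω₁)=-0.11683 + 0.30698j, Y(Ω₂)=-0.00933 - 0.07091j
  term(m=-3) = -0.02457 - 0.03509j   from Y*(Ω₁)=0.18358 - 0.02213j, Y(Ω₂)=-0.10918 - 0.20430j
  term(m=-2) = 0.01474 - 0.12605j   from Y*(Ω₁)=0.14621 + 0.21209j, Y(Ω₂)=-0.37040 - 0.32485j
  term(m=-1) = -0.09013 + 0.08020j   from Y*(Ω₁)=0.10373 - 0.19750j, Y(Ω₂)=-0.50615 - 0.19051j
  term(m=+0) = 0.01687 + 0.00000j   from Y*(Ω₁)=0.23376 + 0.00000j, Y(Ω₂)=0.07216 + 0.00000j
  term(m=+1) = -0.09013 - 0.08020j   from Y*(Ω₁)=-0.10373 - 0.19750j, Y(Ω₂)=0.50615 - 0.19051j
  term(m=+2) = 0.01474 + 0.12605j   from Y*(Ω₁)=0.14621 - 0.21209j, Y(Ω₂)=-0.37040 + 0.32485j
  term(m=+3) = -0.02457 + 0.03509j   from Y*(Ω₁)=-0.18358 - 0.02213j, Y(Ω₂)=0.10918 - 0.20430j
  term(m=+4) = 0.02286 - 0.00542j   from Y*(Ω₁)=-0.11683 - 0.30698j, Y(Ω₂)=-0.00933 + 0.07091j
  term(m=+5) = 0.00086 + 0.00047j   from Y*(Ω₁)=-0.04198 + 0.04753j, Y(Ω₂)=-0.00352 - 0.01508j
  term(m=+6) = -0.00034 - 0.00094j   from Y*(Ω₁)=-0.41432 - 0.10136j, Y(Ω₂)=0.00130 + 0.00194j
  term(m=+7) = -0.00003 + 0.00007j   from Y*(Ω₁)=-0.08542 - 0.34359j, Y(Ω₂)=-0.00018 - 0.00013j
Σ over m = -0.13633 + 0.00000j; ×(4π/15) → -0.11421 + 0.00000j. Real part: -0.114213

-0.114213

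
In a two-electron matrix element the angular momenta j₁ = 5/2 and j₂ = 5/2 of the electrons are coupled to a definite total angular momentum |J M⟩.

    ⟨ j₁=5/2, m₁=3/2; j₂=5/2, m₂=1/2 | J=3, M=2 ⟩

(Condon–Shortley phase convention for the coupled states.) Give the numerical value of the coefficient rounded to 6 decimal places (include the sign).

j₁+j₂−J=2  J+j₁−j₂=3  J−j₁+j₂=3  j₁+j₂+J+1=9
(j₁±m₁, j₂±m₂, J±M) = (4,1,3,2,5,1)
P² = 48
sum k=0..1:
  [0] +1/24 = 1/24
  [1] −1/12 = -1/12
S = -1/24
C² = P²·S² = 1/12 ; C = -0.288675

-0.288675  (= −√(1/12))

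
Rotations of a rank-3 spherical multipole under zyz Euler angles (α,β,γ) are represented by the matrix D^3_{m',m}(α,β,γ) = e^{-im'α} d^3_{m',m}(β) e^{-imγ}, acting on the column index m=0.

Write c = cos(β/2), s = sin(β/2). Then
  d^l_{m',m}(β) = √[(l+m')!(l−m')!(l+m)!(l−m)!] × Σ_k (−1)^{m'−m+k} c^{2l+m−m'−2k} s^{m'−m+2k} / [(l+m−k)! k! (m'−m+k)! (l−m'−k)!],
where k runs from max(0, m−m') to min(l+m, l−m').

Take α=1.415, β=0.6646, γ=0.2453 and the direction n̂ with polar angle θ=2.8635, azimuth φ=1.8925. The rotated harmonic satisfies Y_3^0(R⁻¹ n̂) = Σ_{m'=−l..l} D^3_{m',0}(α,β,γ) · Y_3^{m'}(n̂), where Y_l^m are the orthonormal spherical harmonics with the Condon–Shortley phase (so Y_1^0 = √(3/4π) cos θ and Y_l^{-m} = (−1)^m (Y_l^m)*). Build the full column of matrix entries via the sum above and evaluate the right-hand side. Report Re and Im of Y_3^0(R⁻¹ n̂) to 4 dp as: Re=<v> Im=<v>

Re=0.2627 Im=0.0000

Need the full column D^3_{m',0} for m'=−3..3 at α=1.4150, β=0.6646, γ=0.2453.
cos(β/2)=0.945295, sin(β/2)=0.326218
d^3_{-3,0}: single k=3 term ⇒ +0.131142;  D = -0.059087-0.117076i
d^3_{-2,0}: k∈[2..3] ⇒ +0.465420 -0.055428 = +0.409993;  D = -0.390250+0.125693i
d^3_{-1,0}: k∈[1..3] ⇒ +0.852971 -0.304746 +0.012098 = +0.560323;  D = +0.086944+0.553537i
d^3_{0,0}: k∈[0..3] ⇒ +0.713515 -0.764763 +0.091077 -0.001205 = +0.038623;  D = +0.038623+0.000000i
d^3_{1,0}: k∈[0..2] ⇒ -0.852971 +0.304746 -0.012098 = -0.560323;  D = -0.086944+0.553537i
d^3_{2,0}: k∈[0..1] ⇒ +0.465420 -0.055428 = +0.409993;  D = -0.390250-0.125693i
d^3_{3,0}: single k=0 term ⇒ -0.131142;  D = +0.059087-0.117076i
Y_3^{m'}(θ=2.8635,φ=1.8925) and Σ D·Y over m':
  (-0.0591-0.1171i)·(+0.0071+0.0049i)  (-0.3902+0.1257i)·(+0.0593-0.0444i)  (+0.0869+0.5535i)·(-0.1016-0.3050i)  (+0.0386+0.0000i)·(-0.5825+0.0000i)  (-0.0869+0.5535i)·(+0.1016-0.3050i)  (-0.3902-0.1257i)·(+0.0593+0.0444i)  (+0.0591-0.1171i)·(-0.0071+0.0049i)
Y_3^0(R⁻¹ n̂) = +0.262677-0.000000i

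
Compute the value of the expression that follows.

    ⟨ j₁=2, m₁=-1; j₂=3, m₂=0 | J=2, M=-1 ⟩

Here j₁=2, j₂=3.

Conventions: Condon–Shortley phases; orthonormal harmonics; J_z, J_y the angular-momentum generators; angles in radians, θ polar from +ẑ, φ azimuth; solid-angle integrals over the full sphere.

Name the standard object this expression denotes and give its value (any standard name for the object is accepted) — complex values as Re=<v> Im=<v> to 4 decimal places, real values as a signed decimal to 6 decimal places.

This is a Clebsch–Gordan (vector-coupling) coefficient.
j₁+j₂−J=3  J+j₁−j₂=1  J−j₁+j₂=3  j₁+j₂+J+1=8
(j₁±m₁, j₂±m₂, J±M) = (1,3,3,3,1,3)
P² = 81/14
sum k=2..3:
  [2] +1/4 = 1/4
  [3] −1/36 = -1/36
S = 2/9
C² = P²·S² = 2/7 ; C = +0.534522

Clebsch–Gordan coefficient, +√(2/7) ≈ +0.534522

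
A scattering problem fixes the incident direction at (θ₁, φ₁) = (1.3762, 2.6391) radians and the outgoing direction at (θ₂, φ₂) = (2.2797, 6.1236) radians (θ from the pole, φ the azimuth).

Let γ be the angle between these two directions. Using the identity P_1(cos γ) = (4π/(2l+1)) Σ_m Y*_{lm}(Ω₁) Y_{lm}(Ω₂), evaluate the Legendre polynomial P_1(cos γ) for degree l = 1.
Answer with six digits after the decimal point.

-0.827275

Expand P_1 via completeness: Σ_{m} conj(Y_{1,m}) at Ω₁ times Y_{1,m} at Ω₂ —
  term(m=-1) = -0.083722+0.029890i   from Y*(Ω₁)=-0.297071+0.163253i, Y(Ω₂)=+0.258924+0.041675i
  term(m=+0) = -0.030053+0.000000i   from Y*(Ω₁)=+0.094481-0.000000i, Y(Ω₂)=-0.318081+0.000000i
  term(m=+1) = -0.083722-0.029890i   from Y*(Ω₁)=+0.297071+0.163253i, Y(Ω₂)=-0.258924+0.041675i
Accumulated sum -0.197497+0.000000i; after 4π/(2l+1) scaling, -0.827275+0.000000i ⇒ P_1 = -0.827275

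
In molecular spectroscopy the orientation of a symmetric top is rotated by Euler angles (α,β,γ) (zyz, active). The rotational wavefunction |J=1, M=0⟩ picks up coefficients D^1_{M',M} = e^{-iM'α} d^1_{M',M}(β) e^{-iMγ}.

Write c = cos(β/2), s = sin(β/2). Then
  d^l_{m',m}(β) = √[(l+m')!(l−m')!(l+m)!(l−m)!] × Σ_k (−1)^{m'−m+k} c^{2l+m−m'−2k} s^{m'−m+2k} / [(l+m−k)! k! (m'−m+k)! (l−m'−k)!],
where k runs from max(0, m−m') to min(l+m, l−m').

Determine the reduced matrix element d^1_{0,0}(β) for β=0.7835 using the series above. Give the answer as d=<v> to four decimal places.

d^1_{0,0}(β=0.7835) via the finite sum:
c=cos(0.783500/2)=0.924242, s=sin(0.783500/2)=0.381806; N=√[1·1·1·1]=1.000000
Admissible k: 0..1 (factorial args all ≥0)
  k=0: (−1)^0·1.0000/(1)·0.9242^2·0.3818^0 = +0.854224
  k=1: (−1)^1·1.0000/(1)·0.9242^0·0.3818^2 = -0.145776
d^1_{0,0}(0.7835) = +0.854224 -0.145776 = +0.708448

d=0.7084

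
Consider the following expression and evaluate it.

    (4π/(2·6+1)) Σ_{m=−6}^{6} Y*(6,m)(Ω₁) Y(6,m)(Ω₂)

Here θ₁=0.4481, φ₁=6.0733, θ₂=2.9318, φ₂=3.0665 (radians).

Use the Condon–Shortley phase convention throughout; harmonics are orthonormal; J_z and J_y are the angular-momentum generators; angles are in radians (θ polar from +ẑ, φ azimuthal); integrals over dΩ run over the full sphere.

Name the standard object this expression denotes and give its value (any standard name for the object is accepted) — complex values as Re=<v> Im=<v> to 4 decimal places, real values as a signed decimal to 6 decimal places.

Legendre polynomial (addition theorem), +0.473095

This sum is the spherical-harmonic addition theorem: it equals the Legendre polynomial P_l(cos γ) of the angle γ between the two directions.
Summing Y*_{l m}(θ₁,φ₁)·Y_{l m}(θ₂,φ₂) over m ∈ [−6, 6]; prefactor 4π/(2·6+1) = 0.966644:
  term(m=-6) = (0.000000, -0.000000)   from Y*(Ω₁)=(0.000979, -0.003041), Y(Ω₂)=(0.000035, 0.000017)
  term(m=-5) = (0.000012, -0.000009)   from Y*(Ω₁)=(0.011468, -0.019965), Y(Ω₂)=(0.000597, 0.000235)
  term(m=-4) = (0.000547, -0.000327)   from Y*(Ω₁)=(0.066616, -0.074251), Y(Ω₂)=(0.006105, 0.001891)
  term(m=-3) = (0.011278, -0.004827)   from Y*(Ω₁)=(0.229032, -0.166870), Y(Ω₂)=(0.042197, 0.009670)
  term(m=-2) = (0.094874, -0.026215)   from Y*(Ω₁)=(0.455152, -0.203133), Y(Ω₂)=(0.195259, 0.029547)
  term(m=-1) = (0.209157, -0.028365)   from Y*(Ω₁)=(0.378432, -0.080615), Y(Ω₂)=(0.543975, 0.040925)
  term(m=+0) = (-0.142315, -0.000000)   from Y*(Ω₁)=(-0.238016, -0.000000), Y(Ω₂)=(0.597923, 0.000000)
  term(m=+1) = (0.209157, 0.028365)   from Y*(Ω₁)=(-0.378432, -0.080615), Y(Ω₂)=(-0.543975, 0.040925)
  term(m=+2) = (0.094874, 0.026215)   from Y*(Ω₁)=(0.455152, 0.203133), Y(Ω₂)=(0.195259, -0.029547)
  term(m=+3) = (0.011278, 0.004827)   from Y*(Ω₁)=(-0.229032, -0.166870), Y(Ω₂)=(-0.042197, 0.009670)
  term(m=+4) = (0.000547, 0.000327)   from Y*(Ω₁)=(0.066616, 0.074251), Y(Ω₂)=(0.006105, -0.001891)
  term(m=+5) = (0.000012, 0.000009)   from Y*(Ω₁)=(-0.011468, -0.019965), Y(Ω₂)=(-0.000597, 0.000235)
  term(m=+6) = (0.000000, 0.000000)   from Y*(Ω₁)=(0.000979, 0.003041), Y(Ω₂)=(0.000035, -0.000017)
Accumulated sum (0.489420, 0.000000); after 4π/(2l+1) scaling, (0.473095, 0.000000) ⇒ P_6 = 0.473095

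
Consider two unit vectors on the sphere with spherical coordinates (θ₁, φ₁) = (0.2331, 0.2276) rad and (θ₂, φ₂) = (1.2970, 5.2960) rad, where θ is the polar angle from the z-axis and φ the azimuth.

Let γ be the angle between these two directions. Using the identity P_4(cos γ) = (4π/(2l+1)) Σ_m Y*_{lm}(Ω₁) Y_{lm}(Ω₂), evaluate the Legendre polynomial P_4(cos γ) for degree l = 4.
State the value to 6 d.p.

-0.001129

Expand P_4 via completeness: Σ_{m} conj(Y_{4,m}) at Ω₁ times Y_{4,m} at Ω₂ —
  term(m=-4) = 0.00007 - 0.00047j   from Y*(Ω₁)=0.00077 + 0.00100j, Y(Ω₂)=-0.26293 - 0.27462j
  term(m=-3) = -0.00397 - 0.00218j   from Y*(Ω₁)=0.01165 + 0.00947j, Y(Ω₂)=-0.29713 + 0.05408j
  term(m=-2) = 0.01151 - 0.00993j   from Y*(Ω₁)=0.09020 + 0.04415j, Y(Ω₂)=0.05945 - 0.13922j
  term(m=-1) = -0.04118 - 0.11075j   from Y*(Ω₁)=0.37564 + 0.08700j, Y(Ω₂)=-0.16886 - 0.25571j
  term(m=+0) = 0.06634 + 0.00000j   from Y*(Ω₁)=0.63104 + 0.00000j, Y(Ω₂)=0.10513 + 0.00000j
  term(m=+1) = -0.04118 + 0.11075j   from Y*(Ω₁)=-0.37564 + 0.08700j, Y(Ω₂)=0.16886 - 0.25571j
  term(m=+2) = 0.01151 + 0.00993j   from Y*(Ω₁)=0.09020 - 0.04415j, Y(Ω₂)=0.05945 + 0.13922j
  term(m=+3) = -0.00397 + 0.00218j   from Y*(Ω₁)=-0.01165 + 0.00947j, Y(Ω₂)=0.29713 + 0.05408j
  term(m=+4) = 0.00007 + 0.00047j   from Y*(Ω₁)=0.00077 - 0.00100j, Y(Ω₂)=-0.26293 + 0.27462j
Σ over m = -0.00081 - 0.00000j; ×(4π/9) → -0.00113 - 0.00000j. Real part: -0.001129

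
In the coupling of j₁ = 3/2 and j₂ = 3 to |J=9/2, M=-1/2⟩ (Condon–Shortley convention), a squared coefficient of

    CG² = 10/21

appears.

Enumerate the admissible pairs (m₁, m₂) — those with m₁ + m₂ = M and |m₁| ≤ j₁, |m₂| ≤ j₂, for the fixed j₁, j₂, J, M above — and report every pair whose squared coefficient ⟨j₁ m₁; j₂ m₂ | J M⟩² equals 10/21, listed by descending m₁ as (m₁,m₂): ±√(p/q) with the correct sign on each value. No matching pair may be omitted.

(-1/2,0): +√(10/21)

Admissible pairs with m₁+m₂ = M = -1/2: (-3/2,1), (-1/2,0), (1/2,-1), (3/2,-2)
  (m₁,m₂)=(3/2,-2): CG² = 1/21, CG = +√(1/21)
  (m₁,m₂)=(1/2,-1): CG² = 5/14, CG = +√(5/14)
  (m₁,m₂)=(-1/2,0): CG² = 10/21, CG = +√(10/21)   ← matches the target
  (m₁,m₂)=(-3/2,1): CG² = 5/42, CG = +√(5/42)
Pairs with CG² = 10/21: (-1/2,0): +√(10/21)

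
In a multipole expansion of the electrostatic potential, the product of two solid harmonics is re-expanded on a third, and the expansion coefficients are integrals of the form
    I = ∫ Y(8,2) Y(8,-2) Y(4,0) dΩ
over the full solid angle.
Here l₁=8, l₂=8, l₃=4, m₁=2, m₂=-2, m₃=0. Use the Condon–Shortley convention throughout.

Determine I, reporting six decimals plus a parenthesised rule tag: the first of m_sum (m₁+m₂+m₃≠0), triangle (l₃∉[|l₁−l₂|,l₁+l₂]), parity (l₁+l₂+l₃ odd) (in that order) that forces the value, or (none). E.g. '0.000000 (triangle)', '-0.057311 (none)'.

0.058246 (none)

m-sum 0 ✓  L=20 even ✓  0≤4≤16 ✓
Π(2lᵢ+1) = 17×17×9 = 2601
triangle coeff Δ(8,8,4) = 1/185175900
Σ_t [4,8]: t=4:+1/557383680 t=5:−1/21772800 t=6:+1/8294400 t=7:−1/21772800 t=8:+1/557383680 = 1/30965760
(3j)²=36/4199 [(8 8 4; 0 0 0)], sign=+1
Σ_t [2,6]: t=2:+1/4180377600 t=3:−1/78382080 t=4:+1/15482880 t=5:−1/21772800 t=6:+1/298598400 = 17/1791590400
(3j)²=17/8892 [(8 8 4; 2 -2 0)], sign=+1
⇒ 4πI² = 2601/61009
I = (+1)√(2601/61009/(4π)) = 0.05824629
No selection rule forces the value: the integral is nonzero (none).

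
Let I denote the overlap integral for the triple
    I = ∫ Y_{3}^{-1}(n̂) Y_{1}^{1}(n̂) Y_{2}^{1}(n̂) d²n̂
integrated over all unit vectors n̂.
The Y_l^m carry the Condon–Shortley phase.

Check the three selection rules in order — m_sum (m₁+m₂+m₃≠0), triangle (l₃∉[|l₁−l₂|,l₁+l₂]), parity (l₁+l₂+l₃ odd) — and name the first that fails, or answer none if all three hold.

m₁+m₂+m₃ = -1 + 1 + 1 = 1  ✗
triangle: |3−1|=2 ≤ l₃=2 ≤ 3+1=4
parity: l₁+l₂+l₃ = 6 is even

m_sum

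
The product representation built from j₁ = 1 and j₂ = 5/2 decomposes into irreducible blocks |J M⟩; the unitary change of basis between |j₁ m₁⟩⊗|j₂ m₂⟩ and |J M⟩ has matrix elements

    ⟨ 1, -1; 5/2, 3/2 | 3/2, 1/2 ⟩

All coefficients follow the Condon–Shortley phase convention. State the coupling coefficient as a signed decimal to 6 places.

+0.632456  (= +√(2/5))

j₁+j₂−J=2  J+j₁−j₂=0  J−j₁+j₂=3  j₁+j₂+J+1=6
(j₁±m₁, j₂±m₂, J±M) = (0,2,4,1,2,1)
P² = 32/5
sum k=2..2:
  [2] +1/4 = 1/4
S = 1/4
C² = P²·S² = 2/5 ; C = +0.632456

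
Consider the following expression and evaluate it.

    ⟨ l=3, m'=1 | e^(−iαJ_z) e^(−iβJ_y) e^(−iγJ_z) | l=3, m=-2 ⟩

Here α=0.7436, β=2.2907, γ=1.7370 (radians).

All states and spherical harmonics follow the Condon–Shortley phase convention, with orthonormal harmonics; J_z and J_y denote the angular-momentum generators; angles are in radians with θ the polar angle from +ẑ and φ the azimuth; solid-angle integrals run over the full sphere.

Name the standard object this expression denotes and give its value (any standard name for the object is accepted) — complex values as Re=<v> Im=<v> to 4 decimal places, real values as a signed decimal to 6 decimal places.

Wigner D-matrix element, Re=-0.4421 Im=0.1928

This is a Wigner D-matrix element — the rotation-matrix element ⟨l m'| R(α,β,γ) |l m⟩ in the angular-momentum basis.
D^3_{1,-2}(0.7436,2.2907,1.7370) = e^{-i·1·0.7436}·d^3_{1,-2}(2.2907)·e^{-i·-2·1.7370}. Compute d first:
Half-angle: c=0.412727, s=0.910855. N=√(24·2·1·120)=75.894664
The bounds max(0,m−m')=0 and min(l+m,l−m')=1 give 2 terms
  k=0: (−1)^3·75.8947/(12)·0.4127^3·0.9109^3 = -0.336021
  k=1: (−1)^4·75.8947/(24)·0.4127^1·0.9109^5 = +0.818292
d^3_{1,-2}(2.2907) = -0.336021 +0.818292 = +0.482271
Phases: e^{-i·(1)·0.7436}=+0.736036-0.676942i, e^{-i·(-2)·1.7370}=-0.945260-0.326320i ⇒ D=-0.442071+0.192765i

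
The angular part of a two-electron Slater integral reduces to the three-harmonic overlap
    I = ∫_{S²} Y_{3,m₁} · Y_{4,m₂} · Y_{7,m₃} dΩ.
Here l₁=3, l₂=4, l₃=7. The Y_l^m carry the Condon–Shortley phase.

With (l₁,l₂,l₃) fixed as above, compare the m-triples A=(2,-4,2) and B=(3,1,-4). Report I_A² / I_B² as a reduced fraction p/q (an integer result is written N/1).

3/154

Shared (l₁,l₂,l₃)=(3,4,7): N and (l;000)² cancel in I_A²/I_B².
A: Δ = 0!·6!·8!/15! = 1/45045; Racah Σ t=0..0: t=0:+1/4838400 = 1/4838400; ⇒ 3j(3 4 7; 2 -4 2)² = 1/5005, sgn -1
B: Δ = 0!·6!·8!/15! = 1/45045; Racah Σ t=0..0: t=0:+1/518400 = 1/518400; ⇒ 3j(3 4 7; 3 1 -4)² = 2/195, sgn -1
I_A²/I_B² = (1/5005)/(2/195) = 3/154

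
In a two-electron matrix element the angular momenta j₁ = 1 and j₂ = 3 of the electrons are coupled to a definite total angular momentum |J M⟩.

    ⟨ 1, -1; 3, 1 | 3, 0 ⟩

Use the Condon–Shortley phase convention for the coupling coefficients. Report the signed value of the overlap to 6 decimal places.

triangle: 1!*1!*5!/8! = 120/40320
(j±m)!: 0!*2!*4!*2!*3!*3! = 3456
prefactor² = (2J+1)*Δ*N² = 72
  k=1: −1/(1!*0!*1!*3!*0!*2!) = -1/12
Σ = -1/12  ⇒  CG² = 72*(-1/12)² = 1/2
CG = −√(1/2) = -0.707107

-0.707107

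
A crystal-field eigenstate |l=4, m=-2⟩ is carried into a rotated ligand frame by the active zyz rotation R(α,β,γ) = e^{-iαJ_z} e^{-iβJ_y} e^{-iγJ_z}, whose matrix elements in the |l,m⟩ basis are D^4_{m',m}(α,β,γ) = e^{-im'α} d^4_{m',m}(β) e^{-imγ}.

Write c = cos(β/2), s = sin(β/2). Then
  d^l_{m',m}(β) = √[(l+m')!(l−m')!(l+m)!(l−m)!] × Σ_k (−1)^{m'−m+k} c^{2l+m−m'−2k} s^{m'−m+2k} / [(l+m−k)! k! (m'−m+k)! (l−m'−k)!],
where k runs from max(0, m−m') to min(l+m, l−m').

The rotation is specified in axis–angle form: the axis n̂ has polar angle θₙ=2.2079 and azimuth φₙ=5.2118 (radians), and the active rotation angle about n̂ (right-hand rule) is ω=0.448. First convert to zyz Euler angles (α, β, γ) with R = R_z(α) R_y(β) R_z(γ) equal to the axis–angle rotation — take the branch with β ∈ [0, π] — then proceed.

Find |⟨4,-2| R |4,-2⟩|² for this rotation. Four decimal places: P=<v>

P=0.2977

Axis–angle → zyz. n̂ = (sinθₙcosφₙ, sinθₙsinφₙ, cosθₙ) = (+0.384957, -0.705647, -0.594870), ω = 0.4480.
R = I cosω + sinω [n̂]ₓ + (1−cosω) n̂n̂ᵀ gives
  R = [+0.915940, +0.230869, -0.328260; -0.284483, +0.950454, -0.125325; +0.283062, +0.208174, +0.936237]
β = atan2(√(R₁₃²+R₂₃²), R₃₃) = 0.359034; α = atan2(R₂₃, R₁₃) mod 2π = 3.506299; γ = atan2(R₃₂, −R₃₁) mod 2π = 2.507477
Split into d^4_{-2,-2}(β=0.3590) × two z-phases.
With c≡cos(β/2)=0.983930 and s≡sin(β/2)=0.178554, N=[2·720·2·720]^{1/2}=1440.000000
Admissible k: 0..2 (factorial args all ≥0)
  k=0: (−1)^0·1440.0000/(1440)·0.9839^8·0.1786^0 = +0.878444
  k=1: (−1)^1·1440.0000/(120)·0.9839^6·0.1786^2 = -0.347142
  k=2: (−1)^2·1440.0000/(96)·0.9839^4·0.1786^4 = +0.014290
d^4_{-2,-2}(0.3590) = +0.878444 -0.347142 +0.014290 = +0.545592
|D^4_{-2,-2}|² = |d^4_{-2,-2}(β)|² = (+0.545592)² = 0.297671 (the z-rotation phases have unit modulus)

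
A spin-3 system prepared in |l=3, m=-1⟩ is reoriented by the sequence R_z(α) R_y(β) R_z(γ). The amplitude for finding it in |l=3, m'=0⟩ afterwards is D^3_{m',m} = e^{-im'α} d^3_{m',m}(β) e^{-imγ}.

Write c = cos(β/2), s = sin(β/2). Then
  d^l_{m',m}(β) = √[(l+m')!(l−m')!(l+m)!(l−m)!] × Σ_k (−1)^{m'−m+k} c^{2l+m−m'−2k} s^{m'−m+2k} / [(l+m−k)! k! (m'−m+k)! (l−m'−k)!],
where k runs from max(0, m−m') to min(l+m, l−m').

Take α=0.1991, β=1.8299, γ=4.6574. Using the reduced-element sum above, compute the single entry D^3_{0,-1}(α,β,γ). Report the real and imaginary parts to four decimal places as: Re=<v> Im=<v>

Re=-0.0155 Im=-0.2808

D^3_{0,-1}(0.1991,1.8299,4.6574) = e^{-i·0·0.1991}·d^3_{0,-1}(1.8299)·e^{-i·-1·4.6574}. Compute d first:
Half-angle: c=0.609830, s=0.792532. N=√(6·6·2·24)=41.569219
k∈{0,1,2} keeps every argument non-negative
  k=0: (−1)^1·41.5692/(12)·0.6098^5·0.7925^1 = -0.231554
  k=1: (−1)^2·41.5692/(4)·0.6098^3·0.7925^3 = +1.173246
  k=2: (−1)^3·41.5692/(12)·0.6098^1·0.7925^5 = -0.660517
d^3_{0,-1}(1.8299) = -0.231554 +1.173246 -0.660517 = +0.281176
Phases: e^{-i·(0)·0.1991}=+1.000000+0.000000i, e^{-i·(-1)·4.6574}=-0.054961-0.998488i ⇒ D=-0.015454-0.280751i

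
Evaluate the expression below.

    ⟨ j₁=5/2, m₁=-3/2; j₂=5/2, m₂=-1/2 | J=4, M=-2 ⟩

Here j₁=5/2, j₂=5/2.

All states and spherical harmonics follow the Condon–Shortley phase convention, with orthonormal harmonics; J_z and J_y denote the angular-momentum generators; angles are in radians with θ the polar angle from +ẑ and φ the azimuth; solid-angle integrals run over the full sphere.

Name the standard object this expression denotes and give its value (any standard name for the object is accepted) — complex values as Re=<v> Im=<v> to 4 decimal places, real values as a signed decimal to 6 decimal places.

Clebsch–Gordan coefficient, −√(5/28) ≈ -0.422577

This is a Clebsch–Gordan (vector-coupling) coefficient.
√[9·1!4!4!/10! · 1!4!2!3!2!6!] = √(20736/35)
  +(−1)^0/∏(0,1,4,2,0,2)! = 1/96  (running 1/96)
  +(−1)^1/∏(1,0,3,1,1,3)! = -1/36  (running -5/288)
⟨..|..⟩ = √(20736/35)·(-5/288) = -0.422577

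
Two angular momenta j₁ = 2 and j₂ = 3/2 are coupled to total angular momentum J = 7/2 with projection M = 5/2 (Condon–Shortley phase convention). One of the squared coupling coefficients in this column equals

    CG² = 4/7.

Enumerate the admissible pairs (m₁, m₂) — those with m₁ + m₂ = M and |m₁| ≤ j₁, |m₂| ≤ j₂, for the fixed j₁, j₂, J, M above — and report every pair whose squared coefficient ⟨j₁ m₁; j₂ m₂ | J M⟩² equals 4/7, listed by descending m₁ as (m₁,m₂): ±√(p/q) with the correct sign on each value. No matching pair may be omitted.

(1,3/2): +√(4/7)

Admissible pairs with m₁+m₂ = M = 5/2: (1,3/2), (2,1/2)
  (m₁,m₂)=(2,1/2): CG² = 3/7, CG = +√(3/7)
  (m₁,m₂)=(1,3/2): CG² = 4/7, CG = +√(4/7)   ← matches the target
Pairs with CG² = 4/7: (1,3/2): +√(4/7)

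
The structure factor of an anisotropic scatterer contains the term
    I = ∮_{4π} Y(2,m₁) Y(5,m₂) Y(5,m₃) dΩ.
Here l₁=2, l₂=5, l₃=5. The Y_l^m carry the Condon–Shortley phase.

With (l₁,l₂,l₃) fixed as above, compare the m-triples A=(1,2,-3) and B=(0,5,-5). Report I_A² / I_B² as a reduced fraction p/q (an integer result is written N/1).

4/9

l's match ⇒ only the (l;m) 3-j factors differ between A and B.
A: triangle coeff Δ(2,5,5) = 1/38610; Σ_t [0,1]: t=0:+1/10080 t=1:−1/2880 = -1/4032; (3j)²=10/429 [(2 5 5; 1 2 -3)], sign=-1
B: triangle coeff Δ(2,5,5) = 1/38610; Σ_t [2,2]: t=2:+1/161280 = 1/161280; (3j)²=15/286 [(2 5 5; 0 5 -5)], sign=+1
I_A²/I_B² = (10/429)/(15/286) = 4/9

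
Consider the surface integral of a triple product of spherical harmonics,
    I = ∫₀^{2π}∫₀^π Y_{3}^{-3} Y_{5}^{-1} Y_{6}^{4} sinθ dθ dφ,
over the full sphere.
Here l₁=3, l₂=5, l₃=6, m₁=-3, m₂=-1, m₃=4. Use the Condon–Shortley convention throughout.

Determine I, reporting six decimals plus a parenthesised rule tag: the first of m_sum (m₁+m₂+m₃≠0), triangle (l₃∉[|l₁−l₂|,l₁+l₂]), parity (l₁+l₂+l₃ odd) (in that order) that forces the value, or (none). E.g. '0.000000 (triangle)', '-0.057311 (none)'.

Rules hold: Σm=0, L=14 even, 2≤6≤8.
N = 7·11·13 = 1001
Δ = 2!·4!·8!/15! = 1/675675
Racah Σ t=0..2: t=0:+1/8640 t=1:−1/2304 t=2:+1/8640 = -7/34560
⇒ 3j(3 5 6; 0 0 0)² = 7/429, sgn -1
Racah Σ t=2..2: t=2:+1/69120 = 1/69120
⇒ 3j(3 5 6; -3 -1 4)² = 4/143, sgn +1
4πI² = N·(3j₀)²·(3jₘ)² = 196/429
I = -1·√(0.456876/4π) = -0.19067531
No selection rule forces the value: the integral is nonzero (none).

-0.190675 (none)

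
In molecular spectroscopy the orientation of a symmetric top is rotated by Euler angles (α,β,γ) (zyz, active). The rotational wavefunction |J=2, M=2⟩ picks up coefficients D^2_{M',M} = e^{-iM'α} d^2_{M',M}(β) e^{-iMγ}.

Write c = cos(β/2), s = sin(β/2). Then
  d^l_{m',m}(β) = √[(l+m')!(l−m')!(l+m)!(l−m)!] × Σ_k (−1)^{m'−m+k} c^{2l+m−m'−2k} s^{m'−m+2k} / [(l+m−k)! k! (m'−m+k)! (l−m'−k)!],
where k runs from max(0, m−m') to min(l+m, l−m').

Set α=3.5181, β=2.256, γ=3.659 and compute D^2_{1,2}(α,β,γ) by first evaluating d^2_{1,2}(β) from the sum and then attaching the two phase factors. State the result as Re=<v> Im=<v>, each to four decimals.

Split into d^2_{1,2}(β=2.2560) × two z-phases.
With c≡cos(β/2)=0.428468 and s≡sin(β/2)=0.903557, N=[6·1·24·1]^{1/2}=12.000000
k: max(0,(2)−(1))=1 … min(2+(2),2−(1))=1
  k=1: (−1)^0·12.0000/(6)·0.4285^3·0.9036^1 = +0.142148
d^2_{1,2}(2.2560) = +0.142148
Attach z-rotation phases: D = e^{-i(1)(3.5181)}·(+0.142148)·e^{-i(2)(3.6590)} = -0.022573+0.140344i

Re=-0.0226 Im=0.1403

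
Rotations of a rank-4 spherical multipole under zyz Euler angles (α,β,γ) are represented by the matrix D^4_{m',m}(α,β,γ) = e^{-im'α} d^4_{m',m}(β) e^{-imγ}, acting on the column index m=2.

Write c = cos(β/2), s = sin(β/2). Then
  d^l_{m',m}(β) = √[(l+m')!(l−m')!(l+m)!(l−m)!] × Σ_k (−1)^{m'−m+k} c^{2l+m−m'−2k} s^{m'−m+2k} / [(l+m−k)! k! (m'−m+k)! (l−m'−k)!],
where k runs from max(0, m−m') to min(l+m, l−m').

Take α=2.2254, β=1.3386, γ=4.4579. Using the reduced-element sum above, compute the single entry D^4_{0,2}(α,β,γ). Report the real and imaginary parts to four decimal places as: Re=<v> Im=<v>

Re=0.2057 Im=0.1148

First d^4_{0,2}(β=1.3386), then the phase factors e^{-i(0)α} and e^{-i(2)γ}:
Half-angle: c=0.784256, s=0.620437. N=√(24·24·720·2)=910.735966
k: max(0,(2)−(0))=2 … min(4+(2),4−(0))=4
  k=2: (−1)^0·910.7360/(96)·0.7843^6·0.6204^2 = +0.849698
  k=3: (−1)^1·910.7360/(36)·0.7843^4·0.6204^4 = -1.418120
  k=4: (−1)^2·910.7360/(96)·0.7843^2·0.6204^6 = +0.332831
d^4_{0,2}(1.3386) = +0.849698 -1.418120 +0.332831 = -0.235591
D = (+1.000000+0.000000i)·(-0.235591)·(-0.873243-0.487285i) = +0.205728+0.114800i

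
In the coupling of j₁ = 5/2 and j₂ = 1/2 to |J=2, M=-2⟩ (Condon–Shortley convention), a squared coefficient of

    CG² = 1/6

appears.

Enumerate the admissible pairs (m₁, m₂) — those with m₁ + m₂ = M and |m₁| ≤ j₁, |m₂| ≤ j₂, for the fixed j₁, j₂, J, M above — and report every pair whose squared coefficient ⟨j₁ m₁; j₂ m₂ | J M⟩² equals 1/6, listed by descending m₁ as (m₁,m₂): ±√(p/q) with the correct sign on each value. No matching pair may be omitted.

(-3/2,-1/2): +√(1/6)

Admissible pairs with m₁+m₂ = M = -2: (-5/2,1/2), (-3/2,-1/2)
  (m₁,m₂)=(-3/2,-1/2): CG² = 1/6, CG = +√(1/6)   ← matches the target
  (m₁,m₂)=(-5/2,1/2): CG² = 5/6, CG = −√(5/6)
Pairs with CG² = 1/6: (-3/2,-1/2): +√(1/6)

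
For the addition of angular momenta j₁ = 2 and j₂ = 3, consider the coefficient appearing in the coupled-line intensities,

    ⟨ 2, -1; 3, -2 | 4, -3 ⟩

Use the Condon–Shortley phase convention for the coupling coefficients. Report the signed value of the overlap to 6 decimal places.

√[9·1!3!5!/10! · 1!3!1!5!1!7!] = √(6480)
  +(−1)^0/∏(0,1,3,1,0,4)! = 1/144  (running 1/144)
  +(−1)^1/∏(1,0,2,0,1,5)! = -1/240  (running 1/360)
⟨..|..⟩ = √(6480)·(1/360) = +0.223607

+0.223607  (= +√(1/20))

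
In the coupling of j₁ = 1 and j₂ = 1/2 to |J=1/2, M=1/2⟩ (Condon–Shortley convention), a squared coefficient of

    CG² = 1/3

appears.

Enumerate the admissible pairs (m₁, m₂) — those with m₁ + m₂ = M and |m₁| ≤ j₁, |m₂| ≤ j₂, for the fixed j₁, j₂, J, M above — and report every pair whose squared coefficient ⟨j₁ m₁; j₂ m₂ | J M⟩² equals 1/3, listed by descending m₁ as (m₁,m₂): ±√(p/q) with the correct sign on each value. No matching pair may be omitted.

(0,1/2): −√(1/3)

Admissible pairs with m₁+m₂ = M = 1/2: (0,1/2), (1,-1/2)
  (m₁,m₂)=(1,-1/2): CG² = 2/3, CG = +√(2/3)
  (m₁,m₂)=(0,1/2): CG² = 1/3, CG = −√(1/3)   ← matches the target
Pairs with CG² = 1/3: (0,1/2): −√(1/3)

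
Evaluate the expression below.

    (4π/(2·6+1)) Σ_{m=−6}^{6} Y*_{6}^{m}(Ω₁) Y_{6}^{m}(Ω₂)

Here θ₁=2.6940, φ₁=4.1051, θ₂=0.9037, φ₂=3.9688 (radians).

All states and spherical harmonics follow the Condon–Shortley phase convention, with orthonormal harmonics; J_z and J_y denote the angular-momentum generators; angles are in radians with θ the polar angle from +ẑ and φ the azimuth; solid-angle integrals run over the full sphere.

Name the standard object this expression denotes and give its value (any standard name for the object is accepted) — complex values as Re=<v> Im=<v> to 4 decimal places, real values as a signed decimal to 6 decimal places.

This sum is the spherical-harmonic addition theorem: it equals the Legendre polynomial P_l(cos γ) of the angle γ between the two directions.
Expand P_6 via completeness: Σ_{m} conj(Y_{6,m}) at Ω₁ times Y_{6,m} at Ω₂ —
  [-6]  conj(Y_{6,-6})(Ω₁) = 0.00278 - 0.00153j ; Y_{6,-6}(Ω₂) = 0.02819 + 0.11003j ; Δ = 0.00025 + 0.00026j
  [-5]  conj(Y_{6,-5})(Ω₁) = 0.00240 - 0.02278j ; Y_{6,-5}(Ω₂) = 0.16886 - 0.25980j ; Δ = -0.00551 - 0.00447j
  [-4]  conj(Y_{6,-4})(Ω₁) = -0.07521 - 0.06497j ; Y_{6,-4}(Ω₂) = -0.43029 + 0.07264j ; Δ = 0.03708 + 0.02249j
  [-3]  conj(Y_{6,-3})(Ω₁) = -0.27389 + 0.07025j ; Y_{6,-3}(Ω₂) = 0.18693 + 0.14506j ; Δ = -0.06139 - 0.02660j
  [-2]  conj(Y_{6,-2})(Ω₁) = -0.17375 + 0.46695j ; Y_{6,-2}(Ω₂) = 0.01771 + 0.21128j ; Δ = -0.10173 - 0.02844j
  [-1]  conj(Y_{6,-1})(Ω₁) = 0.22147 + 0.31872j ; Y_{6,-1}(Ω₂) = 0.22344 - 0.24295j ; Δ = 0.12692 + 0.01741j
  [+0]  conj(Y_{6,0})(Ω₁) = -0.23674 + 0.00000j ; Y_{6,0}(Ω₂) = 0.12669 + 0.00000j ; Δ = -0.02999 + 0.00000j
  [+1]  conj(Y_{6,1})(Ω₁) = -0.22147 + 0.31872j ; Y_{6,1}(Ω₂) = -0.22344 - 0.24295j ; Δ = 0.12692 - 0.01741j
  [+2]  conj(Y_{6,2})(Ω₁) = -0.17375 - 0.46695j ; Y_{6,2}(Ω₂) = 0.01771 - 0.21128j ; Δ = -0.10173 + 0.02844j
  [+3]  conj(Y_{6,3})(Ω₁) = 0.27389 + 0.07025j ; Y_{6,3}(Ω₂) = -0.18693 + 0.14506j ; Δ = -0.06139 + 0.02660j
  [+4]  conj(Y_{6,4})(Ω₁) = -0.07521 + 0.06497j ; Y_{6,4}(Ω₂) = -0.43029 - 0.07264j ; Δ = 0.03708 - 0.02249j
  [+5]  conj(Y_{6,5})(Ω₁) = -0.00240 - 0.02278j ; Y_{6,5}(Ω₂) = -0.16886 - 0.25980j ; Δ = -0.00551 + 0.00447j
  [+6]  conj(Y_{6,6})(Ω₁) = 0.00278 + 0.00153j ; Y_{6,6}(Ω₂) = 0.02819 - 0.11003j ; Δ = 0.00025 - 0.00026j
Σ over m = -0.03877 + 0.00000j; ×(4π/13) → -0.03747 + 0.00000j. Real part: -0.037475

Legendre polynomial (addition theorem), -0.037475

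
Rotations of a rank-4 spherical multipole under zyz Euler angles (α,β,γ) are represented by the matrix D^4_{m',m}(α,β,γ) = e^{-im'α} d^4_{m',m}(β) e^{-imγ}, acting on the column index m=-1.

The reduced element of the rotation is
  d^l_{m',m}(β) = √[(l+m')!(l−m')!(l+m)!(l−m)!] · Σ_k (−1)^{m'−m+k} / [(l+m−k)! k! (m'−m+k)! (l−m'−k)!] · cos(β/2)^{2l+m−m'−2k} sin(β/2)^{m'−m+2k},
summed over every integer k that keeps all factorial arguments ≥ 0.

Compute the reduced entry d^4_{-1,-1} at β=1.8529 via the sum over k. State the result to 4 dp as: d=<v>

d=0.2200

d^4_{-1,-1}(β=1.8529) via the finite sum:
c=cos(1.852900/2)=0.600676, s=sin(1.852900/2)=0.799493; N=√[6·120·6·120]=720.000000
Admissible k: 0..3 (factorial args all ≥0)
  k=0: (−1)^0·720.0000/(720)·0.6007^8·0.7995^0 = +0.016948
  k=1: (−1)^1·720.0000/(48)·0.6007^6·0.7995^2 = -0.450362
  k=2: (−1)^2·720.0000/(24)·0.6007^4·0.7995^4 = +1.595659
  k=3: (−1)^3·720.0000/(72)·0.6007^2·0.7995^6 = -0.942252
d^4_{-1,-1}(1.8529) = +0.016948 -0.450362 +1.595659 -0.942252 = +0.219993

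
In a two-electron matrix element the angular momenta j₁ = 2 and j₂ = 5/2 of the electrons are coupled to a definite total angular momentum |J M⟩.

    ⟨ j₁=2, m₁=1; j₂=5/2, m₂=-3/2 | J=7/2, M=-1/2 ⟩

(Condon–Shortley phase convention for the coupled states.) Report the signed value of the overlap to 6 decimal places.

+0.619780  (= +√(121/315))

j₁+j₂−J=1  J+j₁−j₂=3  J−j₁+j₂=4  j₁+j₂+J+1=9
(j₁±m₁, j₂±m₂, J±M) = (3,1,1,4,3,4)
P² = 2304/35
sum k=0..1:
  [0] +1/12 = 1/12
  [1] −1/144 = -1/144
S = 11/144
C² = P²·S² = 121/315 ; C = +0.619780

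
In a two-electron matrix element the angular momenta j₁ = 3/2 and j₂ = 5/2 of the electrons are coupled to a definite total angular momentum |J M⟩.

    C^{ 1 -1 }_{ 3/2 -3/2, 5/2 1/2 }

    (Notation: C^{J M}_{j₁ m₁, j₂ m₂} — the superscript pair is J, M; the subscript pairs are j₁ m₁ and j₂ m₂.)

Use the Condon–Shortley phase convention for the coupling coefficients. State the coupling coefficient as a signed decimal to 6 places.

-0.223607  (= −√(1/20))

√[3·3!0!2!/6! · 0!3!3!2!0!2!] = √(36/5)
  +(−1)^3/∏(3,0,0,0,0,2)! = -1/12  (running -1/12)
⟨..|..⟩ = √(36/5)·(-1/12) = -0.223607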